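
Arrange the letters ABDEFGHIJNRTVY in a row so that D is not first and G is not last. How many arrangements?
By inclusion-exclusion: 14! - 2×(14-1)! + (14-2)! = 87178291200 - 12454041600 + 479001600 = 75203251200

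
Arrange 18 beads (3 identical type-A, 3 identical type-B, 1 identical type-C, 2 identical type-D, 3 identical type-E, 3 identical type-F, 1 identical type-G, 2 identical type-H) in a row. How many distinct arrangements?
18! / (3! × 3! × 1! × 2! × 3! × 3! × 1! × 2!) = 1235025792000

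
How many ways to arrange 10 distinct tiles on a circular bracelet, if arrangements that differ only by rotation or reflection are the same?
(10-1)!/2 = 362880/2 = 181440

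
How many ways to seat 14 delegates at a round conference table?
Circular: fix one position, arrange the rest. (14-1)! = 6227020800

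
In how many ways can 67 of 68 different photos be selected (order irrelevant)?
C(68,67) = 68!/(67!×1!) = 68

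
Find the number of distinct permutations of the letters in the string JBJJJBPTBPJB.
12! / (2! × 1! × 5! × 4!) = 83160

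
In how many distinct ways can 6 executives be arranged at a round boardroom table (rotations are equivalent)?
Circular: fix one position, arrange the rest. (6-1)! = 120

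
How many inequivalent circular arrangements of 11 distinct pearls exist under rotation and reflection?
(11-1)!/2 = 3628800/2 = 1814400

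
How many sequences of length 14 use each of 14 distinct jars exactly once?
14! = 87178291200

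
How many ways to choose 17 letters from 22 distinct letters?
C(22,17) = 22!/(17!×5!) = 26334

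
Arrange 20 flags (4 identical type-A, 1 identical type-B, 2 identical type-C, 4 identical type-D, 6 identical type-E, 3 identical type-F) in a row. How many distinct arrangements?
20! / (4! × 1! × 2! × 4! × 6! × 3!) = 488864376000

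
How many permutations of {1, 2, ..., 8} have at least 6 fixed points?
Exactly j fixed points: C(8,j)·!(8-j); sum over j ≥ 6 (derangement numbers via !m = (m-1)·(!(m-1) + !(m-2)): !0..!2 = 1, 0, 1). Σ_{j=6}^{8} C(8,j)·!(8-j) = C(8,6)·!2 + C(8,7)·!1 + C(8,8)·!0 = 28·1 + 8·0 + 1·1 = 29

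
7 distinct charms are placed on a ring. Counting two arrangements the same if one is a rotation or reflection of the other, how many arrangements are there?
(7-1)!/2 = 720/2 = 360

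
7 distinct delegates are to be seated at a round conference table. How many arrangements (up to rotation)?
Circular: fix one position, arrange the rest. (7-1)! = 720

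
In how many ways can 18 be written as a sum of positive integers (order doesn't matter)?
Pentagonal recurrence p(n) = p(n-1) + p(n-2) - p(n-5) - p(n-7) + p(n-12) + p(n-15) - ... gives p(0..17) = 1, 1, 2, 3, 5, 7, 11, 15, 22, 30, 42, 56, 77, 101, 135, 176, 231, 297. p(18) = p(17) + p(16) - p(13) - p(11) + p(6) + p(3) = 297 + 231 - 101 - 56 + 11 + 3 = 385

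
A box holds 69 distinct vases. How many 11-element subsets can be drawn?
C(69,11) = 69!/(11!×58!) = 1823810410032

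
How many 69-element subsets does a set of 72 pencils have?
C(72,69) = 72!/(69!×3!) = 59640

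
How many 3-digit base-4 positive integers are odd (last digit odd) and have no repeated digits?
Last∈{1,3}. Last=0: 0. Last nonzero: 2×2×P(2,1) = 8. Total = 8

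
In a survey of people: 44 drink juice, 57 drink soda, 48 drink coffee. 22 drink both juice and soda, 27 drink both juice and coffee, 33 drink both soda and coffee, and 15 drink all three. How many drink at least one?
|A∪B∪C| = 44+57+48-22-27-33+15 = 82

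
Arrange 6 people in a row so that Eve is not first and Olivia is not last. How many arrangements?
By inclusion-exclusion: 6! - 2×(6-1)! + (6-2)! = 720 - 240 + 24 = 504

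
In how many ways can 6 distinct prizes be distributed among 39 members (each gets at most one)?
P(39,6) = 39!/(39-6)! = 2349088560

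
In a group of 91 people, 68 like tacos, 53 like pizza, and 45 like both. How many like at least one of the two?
|A∪B| = |A| + |B| - |A∩B| = 68 + 53 - 45 = 76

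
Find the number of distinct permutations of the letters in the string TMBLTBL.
7! / (1! × 2! × 2! × 2!) = 630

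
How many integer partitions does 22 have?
Pentagonal recurrence p(n) = p(n-1) + p(n-2) - p(n-5) - p(n-7) + p(n-12) + p(n-15) - ... gives p(0..21) = 1, 1, 2, 3, 5, 7, 11, 15, 22, 30, 42, 56, 77, 101, 135, 176, 231, 297, 385, 490, 627, 792. p(22) = p(21) + p(20) - p(17) - p(15) + p(10) + p(7) - p(0) = 792 + 627 - 297 - 176 + 42 + 15 - 1 = 1002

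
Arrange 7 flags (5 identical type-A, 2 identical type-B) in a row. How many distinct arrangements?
7! / (5! × 2!) = 21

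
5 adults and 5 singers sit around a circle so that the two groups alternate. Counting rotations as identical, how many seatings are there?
Fix one of the adults: (5-1)! ways for the remaining adults, × 5! ways for the singers = 24 × 120 = 2880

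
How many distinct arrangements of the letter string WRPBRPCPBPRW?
12! / (3! × 2! × 4! × 1! × 2!) = 831600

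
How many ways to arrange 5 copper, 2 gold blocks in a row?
7! / (5! × 2!) = 21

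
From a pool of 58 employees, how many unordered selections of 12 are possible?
C(58,12) = 58!/(12!×46!) = 891794789340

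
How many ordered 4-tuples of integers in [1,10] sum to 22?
Coefficient of x^22 in (x + x² + ... + x^10)^4. By inclusion-exclusion on dice exceeding 10: Σ_j (-1)^j C(4,j)·C(22-1-10j, 3) = C(4,0)·C(21,3) - C(4,1)·C(11,3) = 1·1330 - 4·165 = 670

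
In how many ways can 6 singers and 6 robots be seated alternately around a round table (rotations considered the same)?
Fix one of the singers: (6-1)! ways for the remaining singers, × 6! ways for the robots = 120 × 720 = 86400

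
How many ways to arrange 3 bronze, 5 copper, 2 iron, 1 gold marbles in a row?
11! / (3! × 5! × 2! × 1!) = 27720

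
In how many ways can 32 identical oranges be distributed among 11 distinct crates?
C(32+11-1, 11-1) = C(42, 10) = 1471442973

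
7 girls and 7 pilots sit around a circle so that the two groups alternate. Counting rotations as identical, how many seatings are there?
Fix one of the girls: (7-1)! ways for the remaining girls, × 7! ways for the pilots = 720 × 5040 = 3628800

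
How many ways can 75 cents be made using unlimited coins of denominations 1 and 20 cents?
Coefficient of x^75 in 1/(1-x^1) · 1/(1-x^20). Use j coins of 20 for j = 0..⌊75/20⌋ = 3, the rest in 1s: 3 + 1 = 4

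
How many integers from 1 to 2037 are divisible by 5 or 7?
⌊2037/5⌋ + ⌊2037/7⌋ - ⌊2037/35⌋ = 407 + 291 - 58 = 640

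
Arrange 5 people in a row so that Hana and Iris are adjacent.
Treat as block: (5-1)! × 2! = 24 × 2 = 48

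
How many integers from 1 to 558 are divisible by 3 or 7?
⌊558/3⌋ + ⌊558/7⌋ - ⌊558/21⌋ = 186 + 79 - 26 = 239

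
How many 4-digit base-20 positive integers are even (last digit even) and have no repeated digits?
Last∈{0,2,4,6,8,10,12,14,16,18}. Last=0: 5814. Last nonzero: 9×18×P(18,2) = 49572. Total = 55386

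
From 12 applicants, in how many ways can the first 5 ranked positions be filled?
P(12,5) = 12!/(12-5)! = 95040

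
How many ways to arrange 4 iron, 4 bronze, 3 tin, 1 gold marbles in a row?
12! / (4! × 4! × 3! × 1!) = 138600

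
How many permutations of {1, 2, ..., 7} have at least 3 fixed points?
Exactly j fixed points: C(7,j)·!(7-j); sum over j ≥ 3 (derangement numbers via !m = (m-1)·(!(m-1) + !(m-2)): !0..!4 = 1, 0, 1, 2, 9). Σ_{j=3}^{7} C(7,j)·!(7-j) = C(7,3)·!4 + C(7,4)·!3 + C(7,5)·!2 + C(7,6)·!1 + C(7,7)·!0 = 35·9 + 35·2 + 21·1 + 7·0 + 1·1 = 407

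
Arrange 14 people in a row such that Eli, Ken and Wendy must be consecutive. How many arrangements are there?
Treat the 3 as one block: (14-3+1)! × 3! = 479001600 × 6 = 2874009600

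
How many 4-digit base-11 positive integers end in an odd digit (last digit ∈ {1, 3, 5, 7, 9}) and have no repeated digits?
Last∈{1,3,5,7,9}. Last=0: 0. Last nonzero: 5×9×P(9,2) = 3240. Total = 3240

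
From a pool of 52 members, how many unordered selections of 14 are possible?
C(52,14) = 52!/(14!×38!) = 1768966344600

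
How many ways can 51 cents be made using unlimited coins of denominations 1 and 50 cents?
Coefficient of x^51 in 1/(1-x^1) · 1/(1-x^50). Use j coins of 50 for j = 0..⌊51/50⌋ = 1, the rest in 1s: 1 + 1 = 2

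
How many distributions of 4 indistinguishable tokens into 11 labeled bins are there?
C(4+11-1, 11-1) = C(14, 10) = 1001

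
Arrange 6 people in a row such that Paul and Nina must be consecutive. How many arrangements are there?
Treat the 2 as one block: (6-2+1)! × 2! = 120 × 2 = 240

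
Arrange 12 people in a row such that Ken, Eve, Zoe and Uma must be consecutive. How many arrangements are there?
Treat the 4 as one block: (12-4+1)! × 4! = 362880 × 24 = 8709120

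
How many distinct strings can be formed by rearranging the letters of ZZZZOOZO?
8! / (5! × 3!) = 56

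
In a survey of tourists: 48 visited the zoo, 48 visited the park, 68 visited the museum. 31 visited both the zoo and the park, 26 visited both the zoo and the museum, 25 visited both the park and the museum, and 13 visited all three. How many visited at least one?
|A∪B∪C| = 48+48+68-31-26-25+13 = 95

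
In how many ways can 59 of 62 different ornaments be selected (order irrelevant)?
C(62,59) = 62!/(59!×3!) = 37820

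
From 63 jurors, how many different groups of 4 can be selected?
C(63,4) = 63!/(4!×59!) = 595665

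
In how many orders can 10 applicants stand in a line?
10! = 3628800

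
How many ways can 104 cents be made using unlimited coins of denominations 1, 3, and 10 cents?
Coefficient of x^104 in 1/(1-x^1) · 1/(1-x^3) · 1/(1-x^10). Case on j = number of 10-cent coins (j = 0..10); remainder r = 104 - 10j is made from {1,3} in ⌊r/3⌋+1 ways. r = 104, 94, 84, 74, 64, 54, 44, 34, 24, 14, 4 → 35 + 32 + 29 + 25 + 22 + 19 + 15 + 12 + 9 + 5 + 2 = 205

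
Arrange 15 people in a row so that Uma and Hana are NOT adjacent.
Total - adjacent = 15! - (15-1)!×2 = 1307674368000 - 174356582400 = 1133317785600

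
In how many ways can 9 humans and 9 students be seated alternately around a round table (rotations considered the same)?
Fix one of the humans: (9-1)! ways for the remaining humans, × 9! ways for the students = 40320 × 362880 = 14631321600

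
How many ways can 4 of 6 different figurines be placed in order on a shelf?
P(6,4) = 6!/(6-4)! = 360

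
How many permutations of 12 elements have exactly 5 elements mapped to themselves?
Choose the 5 fixed points C(12,5) = 792, derange the rest: !7 = Σ_{j=0}^{7} (-1)^j·7!/j! = 5040 - 5040 + 2520 - 840 + 210 - 42 + 7 - 1 = 1854. Product = 792 × 1854 = 1468368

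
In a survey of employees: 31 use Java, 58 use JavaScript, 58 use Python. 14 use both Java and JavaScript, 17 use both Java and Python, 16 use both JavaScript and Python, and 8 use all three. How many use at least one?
|A∪B∪C| = 31+58+58-14-17-16+8 = 108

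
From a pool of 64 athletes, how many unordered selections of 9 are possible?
C(64,9) = 64!/(9!×55!) = 27540584512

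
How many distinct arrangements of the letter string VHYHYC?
6! / (1! × 1! × 2! × 2!) = 180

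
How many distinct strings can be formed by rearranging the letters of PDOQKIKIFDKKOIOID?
17! / (1! × 3! × 1! × 4! × 4! × 3! × 1!) = 17153136000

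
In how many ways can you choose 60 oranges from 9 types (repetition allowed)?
C(60+9-1, 9-1) = C(68, 8) = 7392009768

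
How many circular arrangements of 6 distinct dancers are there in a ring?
Circular: fix one position, arrange the rest. (6-1)! = 120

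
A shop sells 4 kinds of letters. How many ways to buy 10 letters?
C(10+4-1, 4-1) = C(13, 3) = 286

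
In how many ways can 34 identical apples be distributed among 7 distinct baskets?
C(34+7-1, 7-1) = C(40, 6) = 3838380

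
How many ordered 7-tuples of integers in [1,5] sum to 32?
Coefficient of x^32 in (x + x² + ... + x^5)^7. By inclusion-exclusion on dice exceeding 5: Σ_j (-1)^j C(7,j)·C(32-1-5j, 6) = C(7,0)·C(31,6) - C(7,1)·C(26,6) + C(7,2)·C(21,6) - C(7,3)·C(16,6) + C(7,4)·C(11,6) - C(7,5)·C(6,6) = 1·736281 - 7·230230 + 21·54264 - 35·8008 + 35·462 - 21·1 = 84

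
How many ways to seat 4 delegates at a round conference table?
Circular: fix one position, arrange the rest. (4-1)! = 6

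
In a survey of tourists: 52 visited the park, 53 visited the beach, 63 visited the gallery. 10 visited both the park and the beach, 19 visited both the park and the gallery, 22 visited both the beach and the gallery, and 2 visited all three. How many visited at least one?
|A∪B∪C| = 52+53+63-10-19-22+2 = 119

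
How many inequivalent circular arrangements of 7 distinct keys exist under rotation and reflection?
(7-1)!/2 = 720/2 = 360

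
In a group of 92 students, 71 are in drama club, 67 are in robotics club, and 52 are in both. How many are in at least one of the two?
|A∪B| = |A| + |B| - |A∩B| = 71 + 67 - 52 = 86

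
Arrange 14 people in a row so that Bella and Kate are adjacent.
Treat as block: (14-1)! × 2! = 6227020800 × 2 = 12454041600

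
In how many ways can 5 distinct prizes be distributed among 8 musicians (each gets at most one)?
P(8,5) = 8!/(8-5)! = 6720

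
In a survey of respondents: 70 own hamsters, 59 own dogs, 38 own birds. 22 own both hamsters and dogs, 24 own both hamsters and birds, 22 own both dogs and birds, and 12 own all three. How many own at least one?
|A∪B∪C| = 70+59+38-22-24-22+12 = 111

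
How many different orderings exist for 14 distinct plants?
14! = 87178291200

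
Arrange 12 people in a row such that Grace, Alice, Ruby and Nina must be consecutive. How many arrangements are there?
Treat the 4 as one block: (12-4+1)! × 4! = 362880 × 24 = 8709120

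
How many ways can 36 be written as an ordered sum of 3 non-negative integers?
C(36+3-1, 3-1) = C(38, 2) = 703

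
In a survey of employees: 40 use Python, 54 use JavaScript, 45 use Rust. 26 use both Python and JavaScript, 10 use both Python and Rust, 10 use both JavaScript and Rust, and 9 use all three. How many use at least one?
|A∪B∪C| = 40+54+45-26-10-10+9 = 102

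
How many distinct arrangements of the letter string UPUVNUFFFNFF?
12! / (5! × 1! × 1! × 3! × 2!) = 332640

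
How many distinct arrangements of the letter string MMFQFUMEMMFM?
12! / (1! × 1! × 6! × 3! × 1!) = 110880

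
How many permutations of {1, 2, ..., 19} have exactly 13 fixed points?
Choose the 13 fixed points C(19,13) = 27132, derange the rest: !6 = Σ_{j=0}^{6} (-1)^j·6!/j! = 720 - 720 + 360 - 120 + 30 - 6 + 1 = 265. Product = 27132 × 265 = 7189980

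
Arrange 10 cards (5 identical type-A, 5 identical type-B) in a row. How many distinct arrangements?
10! / (5! × 5!) = 252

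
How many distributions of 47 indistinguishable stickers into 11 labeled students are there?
C(47+11-1, 11-1) = C(57, 10) = 43183019880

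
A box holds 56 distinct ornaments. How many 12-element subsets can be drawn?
C(56,12) = 56!/(12!×44!) = 558383307300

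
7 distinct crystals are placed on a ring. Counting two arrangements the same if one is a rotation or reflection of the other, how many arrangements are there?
(7-1)!/2 = 720/2 = 360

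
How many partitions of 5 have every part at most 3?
Let r_j(i) = number of partitions of i into parts ≤ j, for i = 0..5. r_1(i) = 1 for all i; r_j(i) = r_{j-1}(i) + r_j(i-j). Rows j = 2..3: ≤2: 1 1 2 2 3 3; ≤3: 1 1 2 3 4 5. r_3(5) = 5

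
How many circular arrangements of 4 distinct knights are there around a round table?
Circular: fix one position, arrange the rest. (4-1)! = 6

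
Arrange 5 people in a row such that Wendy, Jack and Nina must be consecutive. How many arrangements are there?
Treat the 3 as one block: (5-3+1)! × 3! = 6 × 6 = 36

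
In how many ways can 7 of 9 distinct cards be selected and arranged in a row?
P(9,7) = 9!/(9-7)! = 181440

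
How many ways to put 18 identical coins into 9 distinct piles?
C(18+9-1, 9-1) = C(26, 8) = 1562275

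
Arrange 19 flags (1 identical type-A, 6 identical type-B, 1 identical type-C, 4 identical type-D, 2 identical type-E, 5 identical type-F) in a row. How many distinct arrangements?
19! / (1! × 6! × 1! × 4! × 2! × 5!) = 29331862560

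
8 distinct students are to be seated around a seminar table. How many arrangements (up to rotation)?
Circular: fix one position, arrange the rest. (8-1)! = 5040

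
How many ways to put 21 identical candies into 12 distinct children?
C(21+12-1, 12-1) = C(32, 11) = 129024480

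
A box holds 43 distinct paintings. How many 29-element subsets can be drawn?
C(43,29) = 43!/(29!×14!) = 78378960360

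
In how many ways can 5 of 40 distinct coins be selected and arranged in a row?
P(40,5) = 40!/(40-5)! = 78960960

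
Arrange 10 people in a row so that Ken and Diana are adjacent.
Treat as block: (10-1)! × 2! = 362880 × 2 = 725760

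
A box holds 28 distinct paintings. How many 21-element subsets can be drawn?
C(28,21) = 28!/(21!×7!) = 1184040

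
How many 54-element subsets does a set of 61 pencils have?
C(61,54) = 61!/(54!×7!) = 436270780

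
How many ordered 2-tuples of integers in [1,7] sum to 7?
Coefficient of x^7 in (x + x² + ... + x^7)^2. By inclusion-exclusion on dice exceeding 7: Σ_j (-1)^j C(2,j)·C(7-1-7j, 1) = C(2,0)·C(6,1) = 1·6 = 6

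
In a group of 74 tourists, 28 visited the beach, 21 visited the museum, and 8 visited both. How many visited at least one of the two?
|A∪B| = |A| + |B| - |A∩B| = 28 + 21 - 8 = 41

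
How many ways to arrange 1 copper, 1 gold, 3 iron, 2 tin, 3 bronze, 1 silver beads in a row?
11! / (1! × 1! × 3! × 2! × 3! × 1!) = 554400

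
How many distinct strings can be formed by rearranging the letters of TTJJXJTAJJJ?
11! / (1! × 6! × 1! × 3!) = 9240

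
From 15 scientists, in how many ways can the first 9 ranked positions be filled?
P(15,9) = 15!/(15-9)! = 1816214400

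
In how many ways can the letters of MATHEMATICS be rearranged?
11! / (2! × 2! × 2! × 1! × 1! × 1! × 1! × 1!) = 4989600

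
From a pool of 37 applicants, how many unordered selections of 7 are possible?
C(37,7) = 37!/(7!×30!) = 10295472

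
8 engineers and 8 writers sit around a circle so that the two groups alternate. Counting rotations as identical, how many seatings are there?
Fix one of the engineers: (8-1)! ways for the remaining engineers, × 8! ways for the writers = 5040 × 40320 = 203212800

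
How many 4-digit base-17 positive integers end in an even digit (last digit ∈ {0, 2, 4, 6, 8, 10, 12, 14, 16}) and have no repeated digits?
Last∈{0,2,4,6,8,10,12,14,16}. Last=0: 3360. Last nonzero: 8×15×P(15,2) = 25200. Total = 28560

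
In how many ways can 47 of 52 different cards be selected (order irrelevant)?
C(52,47) = 52!/(47!×5!) = 2598960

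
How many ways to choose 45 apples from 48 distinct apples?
C(48,45) = 48!/(45!×3!) = 17296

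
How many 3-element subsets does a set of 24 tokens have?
C(24,3) = 24!/(3!×21!) = 2024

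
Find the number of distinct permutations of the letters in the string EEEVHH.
6! / (1! × 2! × 3!) = 60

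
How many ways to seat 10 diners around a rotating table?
Circular: fix one position, arrange the rest. (10-1)! = 362880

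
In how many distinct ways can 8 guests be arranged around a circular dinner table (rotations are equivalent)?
Circular: fix one position, arrange the rest. (8-1)! = 5040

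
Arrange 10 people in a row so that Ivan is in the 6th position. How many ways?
Fix one position: (10-1)! = 362880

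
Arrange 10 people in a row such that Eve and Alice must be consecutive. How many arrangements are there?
Treat the 2 as one block: (10-2+1)! × 2! = 362880 × 2 = 725760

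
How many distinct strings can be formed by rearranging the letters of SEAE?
4! / (1! × 1! × 2!) = 12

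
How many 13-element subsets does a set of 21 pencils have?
C(21,13) = 21!/(13!×8!) = 203490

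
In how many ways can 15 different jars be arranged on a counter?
15! = 1307674368000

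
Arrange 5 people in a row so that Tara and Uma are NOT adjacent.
Total - adjacent = 5! - (5-1)!×2 = 120 - 48 = 72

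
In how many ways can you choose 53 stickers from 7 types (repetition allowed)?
C(53+7-1, 7-1) = C(59, 6) = 45057474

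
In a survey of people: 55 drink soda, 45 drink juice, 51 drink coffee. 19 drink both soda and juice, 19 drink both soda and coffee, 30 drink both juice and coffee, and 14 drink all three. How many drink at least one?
|A∪B∪C| = 55+45+51-19-19-30+14 = 97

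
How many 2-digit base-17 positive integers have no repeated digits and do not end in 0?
Last digit: 16 nonzero choices. First digit: 15 (nonzero, ≠last). Middle 0: P(15,0) = 1. Total = 240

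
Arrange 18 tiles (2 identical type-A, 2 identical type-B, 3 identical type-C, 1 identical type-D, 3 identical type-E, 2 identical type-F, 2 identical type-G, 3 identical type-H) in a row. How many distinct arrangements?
18! / (2! × 2! × 3! × 1! × 3! × 2! × 2! × 3!) = 1852538688000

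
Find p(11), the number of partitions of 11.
Pentagonal recurrence p(n) = p(n-1) + p(n-2) - p(n-5) - p(n-7) + p(n-12) + p(n-15) - ... gives p(0..10) = 1, 1, 2, 3, 5, 7, 11, 15, 22, 30, 42. p(11) = p(10) + p(9) - p(6) - p(4) = 42 + 30 - 11 - 5 = 56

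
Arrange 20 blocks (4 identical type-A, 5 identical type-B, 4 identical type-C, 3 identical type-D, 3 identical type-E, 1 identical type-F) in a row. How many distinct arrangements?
20! / (4! × 5! × 4! × 3! × 3! × 1!) = 977728752000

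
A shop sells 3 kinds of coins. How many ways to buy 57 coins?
C(57+3-1, 3-1) = C(59, 2) = 1711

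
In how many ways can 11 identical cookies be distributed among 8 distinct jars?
C(11+8-1, 8-1) = C(18, 7) = 31824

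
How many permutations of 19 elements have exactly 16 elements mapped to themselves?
Choose the 16 fixed points C(19,16) = 969, derange the rest: !3 = Σ_{j=0}^{3} (-1)^j·3!/j! = 6 - 6 + 3 - 1 = 2. Product = 969 × 2 = 1938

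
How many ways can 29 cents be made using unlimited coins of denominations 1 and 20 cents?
Coefficient of x^29 in 1/(1-x^1) · 1/(1-x^20). Use j coins of 20 for j = 0..⌊29/20⌋ = 1, the rest in 1s: 1 + 1 = 2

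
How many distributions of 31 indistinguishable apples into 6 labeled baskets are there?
C(31+6-1, 6-1) = C(36, 5) = 376992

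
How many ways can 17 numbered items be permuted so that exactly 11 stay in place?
Choose the 11 fixed points C(17,11) = 12376, derange the rest: !6 = Σ_{j=0}^{6} (-1)^j·6!/j! = 720 - 720 + 360 - 120 + 30 - 6 + 1 = 265. Product = 12376 × 265 = 3279640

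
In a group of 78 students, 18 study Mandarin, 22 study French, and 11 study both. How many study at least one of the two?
|A∪B| = |A| + |B| - |A∩B| = 18 + 22 - 11 = 29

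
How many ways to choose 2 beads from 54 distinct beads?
C(54,2) = 54!/(2!×52!) = 1431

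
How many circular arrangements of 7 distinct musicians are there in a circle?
Circular: fix one position, arrange the rest. (7-1)! = 720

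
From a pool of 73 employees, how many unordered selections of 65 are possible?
C(73,65) = 73!/(65!×8!) = 13442126049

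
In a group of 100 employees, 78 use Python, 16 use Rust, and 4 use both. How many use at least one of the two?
|A∪B| = |A| + |B| - |A∩B| = 78 + 16 - 4 = 90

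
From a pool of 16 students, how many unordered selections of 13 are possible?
C(16,13) = 16!/(13!×3!) = 560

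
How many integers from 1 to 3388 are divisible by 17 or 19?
⌊3388/17⌋ + ⌊3388/19⌋ - ⌊3388/323⌋ = 199 + 178 - 10 = 367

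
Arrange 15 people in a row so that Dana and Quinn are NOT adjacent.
Total - adjacent = 15! - (15-1)!×2 = 1307674368000 - 174356582400 = 1133317785600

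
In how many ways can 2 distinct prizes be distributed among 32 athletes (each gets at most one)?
P(32,2) = 32!/(32-2)! = 992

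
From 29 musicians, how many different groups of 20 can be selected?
C(29,20) = 29!/(20!×9!) = 10015005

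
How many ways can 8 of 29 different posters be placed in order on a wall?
P(29,8) = 29!/(29-8)! = 173059286400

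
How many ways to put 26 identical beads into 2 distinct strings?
C(26+2-1, 2-1) = C(27, 1) = 27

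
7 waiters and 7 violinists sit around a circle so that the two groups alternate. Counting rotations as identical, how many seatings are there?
Fix one of the waiters: (7-1)! ways for the remaining waiters, × 7! ways for the violinists = 720 × 5040 = 3628800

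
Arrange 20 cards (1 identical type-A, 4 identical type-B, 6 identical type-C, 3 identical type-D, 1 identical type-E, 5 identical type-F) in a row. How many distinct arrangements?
20! / (1! × 4! × 6! × 3! × 1! × 5!) = 195545750400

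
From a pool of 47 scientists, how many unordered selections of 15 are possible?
C(47,15) = 47!/(15!×32!) = 751616304549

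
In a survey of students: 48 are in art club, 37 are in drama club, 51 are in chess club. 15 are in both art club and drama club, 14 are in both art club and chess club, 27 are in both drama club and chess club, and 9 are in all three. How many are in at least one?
|A∪B∪C| = 48+37+51-15-14-27+9 = 89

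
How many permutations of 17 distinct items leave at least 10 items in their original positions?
Exactly j fixed points: C(17,j)·!(17-j); sum over j ≥ 10 (derangement numbers via !m = (m-1)·(!(m-1) + !(m-2)): !0..!7 = 1, 0, 1, 2, 9, 44, 265, 1854). Σ_{j=10}^{17} C(17,j)·!(17-j) = C(17,10)·!7 + C(17,11)·!6 + C(17,12)·!5 + C(17,13)·!4 + C(17,14)·!3 + C(17,15)·!2 + C(17,16)·!1 + C(17,17)·!0 = 19448·1854 + 12376·265 + 6188·44 + 2380·9 + 680·2 + 136·1 + 17·0 + 1·1 = 39631421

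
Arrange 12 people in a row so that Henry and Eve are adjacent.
Treat as block: (12-1)! × 2! = 39916800 × 2 = 79833600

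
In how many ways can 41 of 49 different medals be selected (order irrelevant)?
C(49,41) = 49!/(41!×8!) = 450978066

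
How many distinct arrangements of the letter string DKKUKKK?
7! / (5! × 1! × 1!) = 42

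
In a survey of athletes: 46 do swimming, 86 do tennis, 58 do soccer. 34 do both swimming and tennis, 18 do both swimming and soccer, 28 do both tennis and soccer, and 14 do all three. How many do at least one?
|A∪B∪C| = 46+86+58-34-18-28+14 = 124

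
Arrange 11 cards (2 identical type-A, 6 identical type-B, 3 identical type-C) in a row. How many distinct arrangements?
11! / (2! × 6! × 3!) = 4620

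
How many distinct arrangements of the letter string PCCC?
4! / (3! × 1!) = 4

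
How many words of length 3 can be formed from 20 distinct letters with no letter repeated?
P(20,3) = 20!/(20-3)! = 6840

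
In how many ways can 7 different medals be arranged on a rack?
7! = 5040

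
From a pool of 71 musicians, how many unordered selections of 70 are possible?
C(71,70) = 71!/(70!×1!) = 71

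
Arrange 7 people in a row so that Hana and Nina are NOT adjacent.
Total - adjacent = 7! - (7-1)!×2 = 5040 - 1440 = 3600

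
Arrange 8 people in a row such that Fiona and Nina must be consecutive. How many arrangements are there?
Treat the 2 as one block: (8-2+1)! × 2! = 5040 × 2 = 10080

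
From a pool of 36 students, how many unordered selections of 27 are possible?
C(36,27) = 36!/(27!×9!) = 94143280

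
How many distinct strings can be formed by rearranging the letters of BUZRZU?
6! / (2! × 1! × 2! × 1!) = 180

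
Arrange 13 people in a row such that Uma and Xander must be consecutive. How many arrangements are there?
Treat the 2 as one block: (13-2+1)! × 2! = 479001600 × 2 = 958003200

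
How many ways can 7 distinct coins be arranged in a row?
7! = 5040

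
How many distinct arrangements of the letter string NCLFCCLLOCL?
11! / (1! × 1! × 4! × 1! × 4!) = 69300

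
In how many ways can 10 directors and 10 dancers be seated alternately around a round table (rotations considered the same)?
Fix one of the directors: (10-1)! ways for the remaining directors, × 10! ways for the dancers = 362880 × 3628800 = 1316818944000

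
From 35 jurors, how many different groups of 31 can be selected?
C(35,31) = 35!/(31!×4!) = 52360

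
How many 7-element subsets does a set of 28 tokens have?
C(28,7) = 28!/(7!×21!) = 1184040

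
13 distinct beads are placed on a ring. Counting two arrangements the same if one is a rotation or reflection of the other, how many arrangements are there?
(13-1)!/2 = 479001600/2 = 239500800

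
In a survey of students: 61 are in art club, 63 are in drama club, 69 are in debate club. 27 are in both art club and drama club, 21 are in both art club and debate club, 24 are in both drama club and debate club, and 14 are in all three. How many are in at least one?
|A∪B∪C| = 61+63+69-27-21-24+14 = 135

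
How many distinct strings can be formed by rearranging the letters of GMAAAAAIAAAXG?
13! / (1! × 1! × 2! × 1! × 8!) = 77220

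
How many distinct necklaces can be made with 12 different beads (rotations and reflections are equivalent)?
(12-1)!/2 = 39916800/2 = 19958400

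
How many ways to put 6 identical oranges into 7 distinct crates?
C(6+7-1, 7-1) = C(12, 6) = 924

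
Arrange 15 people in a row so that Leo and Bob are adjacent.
Treat as block: (15-1)! × 2! = 87178291200 × 2 = 174356582400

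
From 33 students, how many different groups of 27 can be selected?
C(33,27) = 33!/(27!×6!) = 1107568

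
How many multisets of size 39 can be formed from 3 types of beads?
C(39+3-1, 3-1) = C(41, 2) = 820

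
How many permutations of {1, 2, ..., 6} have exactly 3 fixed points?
Choose the 3 fixed points C(6,3) = 20, derange the rest: !3 = Σ_{j=0}^{3} (-1)^j·3!/j! = 6 - 6 + 3 - 1 = 2. Product = 20 × 2 = 40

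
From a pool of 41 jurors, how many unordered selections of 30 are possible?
C(41,30) = 41!/(30!×11!) = 3159461968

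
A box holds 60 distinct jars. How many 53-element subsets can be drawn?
C(60,53) = 60!/(53!×7!) = 386206920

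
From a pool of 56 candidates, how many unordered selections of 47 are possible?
C(56,47) = 56!/(47!×9!) = 7575968400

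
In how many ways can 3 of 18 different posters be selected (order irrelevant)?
C(18,3) = 18!/(3!×15!) = 816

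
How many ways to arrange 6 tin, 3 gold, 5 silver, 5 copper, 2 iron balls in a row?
21! / (6! × 3! × 5! × 5! × 2!) = 410646075840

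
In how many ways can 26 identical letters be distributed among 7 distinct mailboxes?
C(26+7-1, 7-1) = C(32, 6) = 906192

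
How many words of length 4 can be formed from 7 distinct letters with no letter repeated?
P(7,4) = 7!/(7-4)! = 840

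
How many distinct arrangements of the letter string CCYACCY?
7! / (1! × 4! × 2!) = 105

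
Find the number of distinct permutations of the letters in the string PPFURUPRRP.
10! / (4! × 1! × 2! × 3!) = 12600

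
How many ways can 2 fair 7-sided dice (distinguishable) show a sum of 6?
Coefficient of x^6 in (x + x² + ... + x^7)^2. By inclusion-exclusion on dice exceeding 7: Σ_j (-1)^j C(2,j)·C(6-1-7j, 1) = C(2,0)·C(5,1) = 1·5 = 5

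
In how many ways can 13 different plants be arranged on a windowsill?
13! = 6227020800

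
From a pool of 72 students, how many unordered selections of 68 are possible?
C(72,68) = 72!/(68!×4!) = 1028790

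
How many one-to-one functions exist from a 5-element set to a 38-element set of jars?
P(38,5) = 38!/(38-5)! = 60233040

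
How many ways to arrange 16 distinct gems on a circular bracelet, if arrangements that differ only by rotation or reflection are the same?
(16-1)!/2 = 1307674368000/2 = 653837184000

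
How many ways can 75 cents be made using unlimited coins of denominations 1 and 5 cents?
Coefficient of x^75 in 1/(1-x^1) · 1/(1-x^5). Use j coins of 5 for j = 0..⌊75/5⌋ = 15, the rest in 1s: 15 + 1 = 16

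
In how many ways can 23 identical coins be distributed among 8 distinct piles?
C(23+8-1, 8-1) = C(30, 7) = 2035800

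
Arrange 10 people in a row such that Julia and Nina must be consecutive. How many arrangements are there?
Treat the 2 as one block: (10-2+1)! × 2! = 362880 × 2 = 725760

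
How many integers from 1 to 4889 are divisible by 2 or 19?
⌊4889/2⌋ + ⌊4889/19⌋ - ⌊4889/38⌋ = 2444 + 257 - 128 = 2573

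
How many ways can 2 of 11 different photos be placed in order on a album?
P(11,2) = 11!/(11-2)! = 110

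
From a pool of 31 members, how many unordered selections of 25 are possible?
C(31,25) = 31!/(25!×6!) = 736281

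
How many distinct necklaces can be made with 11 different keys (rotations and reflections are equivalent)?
(11-1)!/2 = 3628800/2 = 1814400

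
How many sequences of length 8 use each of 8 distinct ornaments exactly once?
8! = 40320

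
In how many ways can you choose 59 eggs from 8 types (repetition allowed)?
C(59+8-1, 8-1) = C(66, 7) = 778789440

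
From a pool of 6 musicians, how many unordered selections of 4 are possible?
C(6,4) = 6!/(4!×2!) = 15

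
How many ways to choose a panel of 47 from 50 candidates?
C(50,47) = 50!/(47!×3!) = 19600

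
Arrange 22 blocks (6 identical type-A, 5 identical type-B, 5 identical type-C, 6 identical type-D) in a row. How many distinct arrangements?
22! / (6! × 5! × 5! × 6!) = 150570227808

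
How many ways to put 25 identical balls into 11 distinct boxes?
C(25+11-1, 11-1) = C(35, 10) = 183579396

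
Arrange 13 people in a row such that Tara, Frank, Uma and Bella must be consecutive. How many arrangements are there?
Treat the 4 as one block: (13-4+1)! × 4! = 3628800 × 24 = 87091200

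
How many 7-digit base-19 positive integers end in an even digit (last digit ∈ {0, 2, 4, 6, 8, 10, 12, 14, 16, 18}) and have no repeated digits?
Last∈{0,2,4,6,8,10,12,14,16,18}. Last=0: 13366080. Last nonzero: 9×17×P(17,5) = 113611680. Total = 126977760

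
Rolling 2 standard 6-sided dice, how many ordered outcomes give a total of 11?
Coefficient of x^11 in (x + x² + ... + x^6)^2. By inclusion-exclusion on dice exceeding 6: Σ_j (-1)^j C(2,j)·C(11-1-6j, 1) = C(2,0)·C(10,1) - C(2,1)·C(4,1) = 1·10 - 2·4 = 2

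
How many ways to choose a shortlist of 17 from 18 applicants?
C(18,17) = 18!/(17!×1!) = 18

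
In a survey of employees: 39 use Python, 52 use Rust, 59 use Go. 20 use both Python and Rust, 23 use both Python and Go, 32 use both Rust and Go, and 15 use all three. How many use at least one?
|A∪B∪C| = 39+52+59-20-23-32+15 = 90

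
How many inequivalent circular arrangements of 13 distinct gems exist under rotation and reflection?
(13-1)!/2 = 479001600/2 = 239500800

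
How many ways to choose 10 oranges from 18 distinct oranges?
C(18,10) = 18!/(10!×8!) = 43758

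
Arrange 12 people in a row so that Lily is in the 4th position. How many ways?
Fix one position: (12-1)! = 39916800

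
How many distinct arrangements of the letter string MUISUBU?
7! / (1! × 1! × 1! × 3! × 1!) = 840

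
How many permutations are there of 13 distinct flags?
13! = 6227020800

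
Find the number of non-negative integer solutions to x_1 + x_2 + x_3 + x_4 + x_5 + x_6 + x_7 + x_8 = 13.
C(13+8-1, 8-1) = C(20, 7) = 77520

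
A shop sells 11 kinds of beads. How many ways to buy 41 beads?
C(41+11-1, 11-1) = C(51, 10) = 12777711870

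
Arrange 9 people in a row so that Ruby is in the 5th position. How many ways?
Fix one position: (9-1)! = 40320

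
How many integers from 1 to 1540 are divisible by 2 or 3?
⌊1540/2⌋ + ⌊1540/3⌋ - ⌊1540/6⌋ = 770 + 513 - 256 = 1027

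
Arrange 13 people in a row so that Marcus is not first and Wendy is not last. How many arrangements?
By inclusion-exclusion: 13! - 2×(13-1)! + (13-2)! = 6227020800 - 958003200 + 39916800 = 5308934400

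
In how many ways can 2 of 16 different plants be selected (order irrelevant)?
C(16,2) = 16!/(2!×14!) = 120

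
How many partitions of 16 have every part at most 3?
Let r_j(i) = number of partitions of i into parts ≤ j, for i = 0..16. r_1(i) = 1 for all i; r_j(i) = r_{j-1}(i) + r_j(i-j). Rows j = 2..3: ≤2: 1 1 2 2 3 3 4 4 5 5 6 6 7 7 8 8 9; ≤3: 1 1 2 3 4 5 7 8 10 12 14 16 19 21 24 27 30. r_3(16) = 30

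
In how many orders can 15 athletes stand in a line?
15! = 1307674368000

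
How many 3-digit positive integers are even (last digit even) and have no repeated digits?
Last∈{0,2,4,6,8}. Last=0: 72. Last nonzero: 4×8×P(8,1) = 256. Total = 328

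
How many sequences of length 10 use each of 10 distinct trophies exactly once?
10! = 3628800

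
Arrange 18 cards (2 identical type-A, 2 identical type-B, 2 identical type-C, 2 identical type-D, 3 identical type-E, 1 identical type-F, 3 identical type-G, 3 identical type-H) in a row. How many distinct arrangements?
18! / (2! × 2! × 2! × 2! × 3! × 1! × 3! × 3!) = 1852538688000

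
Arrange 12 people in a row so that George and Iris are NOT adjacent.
Total - adjacent = 12! - (12-1)!×2 = 479001600 - 79833600 = 399168000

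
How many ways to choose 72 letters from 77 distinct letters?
C(77,72) = 77!/(72!×5!) = 19757815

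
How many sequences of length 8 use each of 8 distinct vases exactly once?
8! = 40320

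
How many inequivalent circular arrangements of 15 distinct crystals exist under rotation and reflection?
(15-1)!/2 = 87178291200/2 = 43589145600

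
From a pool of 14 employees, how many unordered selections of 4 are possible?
C(14,4) = 14!/(4!×10!) = 1001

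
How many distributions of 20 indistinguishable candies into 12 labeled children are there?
C(20+12-1, 12-1) = C(31, 11) = 84672315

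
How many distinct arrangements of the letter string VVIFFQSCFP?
10! / (1! × 3! × 1! × 1! × 2! × 1! × 1!) = 302400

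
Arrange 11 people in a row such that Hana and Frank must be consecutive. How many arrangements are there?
Treat the 2 as one block: (11-2+1)! × 2! = 3628800 × 2 = 7257600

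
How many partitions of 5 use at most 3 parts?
By conjugation, equals partitions of 5 into parts ≤ 3. Let r_j(i) = number of partitions of i into parts ≤ j, for i = 0..5. r_1(i) = 1 for all i; r_j(i) = r_{j-1}(i) + r_j(i-j). Rows j = 2..3: ≤2: 1 1 2 2 3 3; ≤3: 1 1 2 3 4 5. r_3(5) = 5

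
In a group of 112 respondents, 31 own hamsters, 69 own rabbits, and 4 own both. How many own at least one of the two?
|A∪B| = |A| + |B| - |A∩B| = 31 + 69 - 4 = 96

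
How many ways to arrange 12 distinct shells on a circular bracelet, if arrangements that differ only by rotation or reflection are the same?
(12-1)!/2 = 39916800/2 = 19958400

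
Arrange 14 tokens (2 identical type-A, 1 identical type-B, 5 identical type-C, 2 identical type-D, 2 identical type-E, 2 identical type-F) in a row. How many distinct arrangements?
14! / (2! × 1! × 5! × 2! × 2! × 2!) = 45405360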